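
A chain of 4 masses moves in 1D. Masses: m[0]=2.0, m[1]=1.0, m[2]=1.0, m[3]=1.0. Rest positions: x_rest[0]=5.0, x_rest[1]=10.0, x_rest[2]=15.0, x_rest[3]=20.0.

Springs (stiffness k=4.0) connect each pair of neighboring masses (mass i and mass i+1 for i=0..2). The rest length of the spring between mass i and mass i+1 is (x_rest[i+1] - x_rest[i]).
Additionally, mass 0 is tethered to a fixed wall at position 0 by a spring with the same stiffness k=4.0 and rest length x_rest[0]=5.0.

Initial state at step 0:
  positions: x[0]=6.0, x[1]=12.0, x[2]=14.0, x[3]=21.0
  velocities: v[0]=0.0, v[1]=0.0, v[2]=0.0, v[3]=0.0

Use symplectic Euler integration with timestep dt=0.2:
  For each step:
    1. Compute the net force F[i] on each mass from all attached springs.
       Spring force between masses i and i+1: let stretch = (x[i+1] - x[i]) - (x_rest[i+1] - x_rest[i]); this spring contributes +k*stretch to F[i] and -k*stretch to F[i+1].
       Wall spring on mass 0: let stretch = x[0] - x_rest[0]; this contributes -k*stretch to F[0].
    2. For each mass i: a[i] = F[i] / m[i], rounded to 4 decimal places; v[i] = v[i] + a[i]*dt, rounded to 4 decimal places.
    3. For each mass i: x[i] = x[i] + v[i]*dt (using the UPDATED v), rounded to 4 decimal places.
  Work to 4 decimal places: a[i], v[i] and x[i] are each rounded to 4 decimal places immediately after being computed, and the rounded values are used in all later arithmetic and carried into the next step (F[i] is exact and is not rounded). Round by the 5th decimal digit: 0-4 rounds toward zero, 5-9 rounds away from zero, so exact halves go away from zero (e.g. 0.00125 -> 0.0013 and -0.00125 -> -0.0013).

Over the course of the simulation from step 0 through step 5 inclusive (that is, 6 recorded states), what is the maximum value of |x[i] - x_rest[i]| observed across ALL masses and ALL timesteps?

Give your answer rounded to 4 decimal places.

Step 0: x=[6.0000 12.0000 14.0000 21.0000] v=[0.0000 0.0000 0.0000 0.0000]
Step 1: x=[6.0000 11.3600 14.8000 20.6800] v=[0.0000 -3.2000 4.0000 -1.6000]
Step 2: x=[5.9488 10.4128 15.9904 20.2192] v=[-0.2560 -4.7360 5.9520 -2.3040]
Step 3: x=[5.7788 9.6438 16.9650 19.8818] v=[-0.8499 -3.8451 4.8730 -1.6870]
Step 4: x=[5.4557 9.4278 17.2349 19.8777] v=[-1.6154 -1.0801 1.3495 -0.0204]
Step 5: x=[5.0139 9.8254 16.6785 20.2508] v=[-2.2088 1.9879 -2.7819 1.8654]
Max displacement = 2.2349

Answer: 2.2349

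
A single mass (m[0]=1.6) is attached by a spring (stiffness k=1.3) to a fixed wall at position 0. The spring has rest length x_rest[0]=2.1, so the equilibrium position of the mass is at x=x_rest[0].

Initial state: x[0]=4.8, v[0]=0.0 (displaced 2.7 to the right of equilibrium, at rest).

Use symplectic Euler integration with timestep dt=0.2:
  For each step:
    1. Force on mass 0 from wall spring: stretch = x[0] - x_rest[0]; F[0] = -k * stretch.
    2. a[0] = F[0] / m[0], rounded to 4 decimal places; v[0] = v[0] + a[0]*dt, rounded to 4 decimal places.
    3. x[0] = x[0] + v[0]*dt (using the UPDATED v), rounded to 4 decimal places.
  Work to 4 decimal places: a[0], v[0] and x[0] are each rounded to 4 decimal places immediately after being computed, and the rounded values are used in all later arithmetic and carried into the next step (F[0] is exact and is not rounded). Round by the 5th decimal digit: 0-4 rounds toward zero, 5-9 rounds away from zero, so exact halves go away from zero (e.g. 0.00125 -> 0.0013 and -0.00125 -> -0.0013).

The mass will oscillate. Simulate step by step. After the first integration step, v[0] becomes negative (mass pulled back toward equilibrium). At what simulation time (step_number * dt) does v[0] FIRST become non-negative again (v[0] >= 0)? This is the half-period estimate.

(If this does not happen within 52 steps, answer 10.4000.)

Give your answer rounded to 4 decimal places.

Step 0: x=[4.8000] v=[0.0000]
Step 1: x=[4.7122] v=[-0.4388]
Step 2: x=[4.5395] v=[-0.8633]
Step 3: x=[4.2876] v=[-1.2597]
Step 4: x=[3.9646] v=[-1.6152]
Step 5: x=[3.5810] v=[-1.9182]
Step 6: x=[3.1492] v=[-2.1589]
Step 7: x=[2.6833] v=[-2.3294]
Step 8: x=[2.1985] v=[-2.4242]
Step 9: x=[1.7105] v=[-2.4402]
Step 10: x=[1.2351] v=[-2.3769]
Step 11: x=[0.7878] v=[-2.2364]
Step 12: x=[0.3832] v=[-2.0232]
Step 13: x=[0.0344] v=[-1.7442]
Step 14: x=[-0.2473] v=[-1.4085]
Step 15: x=[-0.4527] v=[-1.0271]
Step 16: x=[-0.5752] v=[-0.6123]
Step 17: x=[-0.6107] v=[-0.1776]
Step 18: x=[-0.5581] v=[0.2629]
First v>=0 after going negative at step 18, time=3.6000

Answer: 3.6000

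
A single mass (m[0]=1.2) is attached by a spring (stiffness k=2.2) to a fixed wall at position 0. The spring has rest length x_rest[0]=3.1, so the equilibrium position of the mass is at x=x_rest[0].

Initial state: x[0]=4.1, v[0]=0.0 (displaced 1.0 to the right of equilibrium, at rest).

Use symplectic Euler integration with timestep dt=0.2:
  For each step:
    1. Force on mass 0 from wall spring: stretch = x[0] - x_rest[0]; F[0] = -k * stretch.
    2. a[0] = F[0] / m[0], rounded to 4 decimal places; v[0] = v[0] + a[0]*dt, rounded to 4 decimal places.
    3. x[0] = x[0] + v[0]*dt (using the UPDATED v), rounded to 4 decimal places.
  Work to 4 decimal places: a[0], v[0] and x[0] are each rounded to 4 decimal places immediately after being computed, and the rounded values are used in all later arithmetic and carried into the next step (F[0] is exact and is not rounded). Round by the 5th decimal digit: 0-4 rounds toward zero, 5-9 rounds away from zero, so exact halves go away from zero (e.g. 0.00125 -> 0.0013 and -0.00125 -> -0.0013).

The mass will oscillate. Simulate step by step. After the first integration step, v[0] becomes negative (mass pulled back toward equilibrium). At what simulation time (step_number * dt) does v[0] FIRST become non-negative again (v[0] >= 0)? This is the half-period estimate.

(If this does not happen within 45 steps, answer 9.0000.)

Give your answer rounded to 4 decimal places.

Answer: 2.4000

Derivation:
Step 0: x=[4.1000] v=[0.0000]
Step 1: x=[4.0267] v=[-0.3667]
Step 2: x=[3.8854] v=[-0.7065]
Step 3: x=[3.6865] v=[-0.9945]
Step 4: x=[3.4446] v=[-1.2096]
Step 5: x=[3.1774] v=[-1.3360]
Step 6: x=[2.9045] v=[-1.3644]
Step 7: x=[2.6460] v=[-1.2927]
Step 8: x=[2.4208] v=[-1.1262]
Step 9: x=[2.2454] v=[-0.8772]
Step 10: x=[2.1326] v=[-0.5638]
Step 11: x=[2.0908] v=[-0.2091]
Step 12: x=[2.1230] v=[0.1609]
First v>=0 after going negative at step 12, time=2.4000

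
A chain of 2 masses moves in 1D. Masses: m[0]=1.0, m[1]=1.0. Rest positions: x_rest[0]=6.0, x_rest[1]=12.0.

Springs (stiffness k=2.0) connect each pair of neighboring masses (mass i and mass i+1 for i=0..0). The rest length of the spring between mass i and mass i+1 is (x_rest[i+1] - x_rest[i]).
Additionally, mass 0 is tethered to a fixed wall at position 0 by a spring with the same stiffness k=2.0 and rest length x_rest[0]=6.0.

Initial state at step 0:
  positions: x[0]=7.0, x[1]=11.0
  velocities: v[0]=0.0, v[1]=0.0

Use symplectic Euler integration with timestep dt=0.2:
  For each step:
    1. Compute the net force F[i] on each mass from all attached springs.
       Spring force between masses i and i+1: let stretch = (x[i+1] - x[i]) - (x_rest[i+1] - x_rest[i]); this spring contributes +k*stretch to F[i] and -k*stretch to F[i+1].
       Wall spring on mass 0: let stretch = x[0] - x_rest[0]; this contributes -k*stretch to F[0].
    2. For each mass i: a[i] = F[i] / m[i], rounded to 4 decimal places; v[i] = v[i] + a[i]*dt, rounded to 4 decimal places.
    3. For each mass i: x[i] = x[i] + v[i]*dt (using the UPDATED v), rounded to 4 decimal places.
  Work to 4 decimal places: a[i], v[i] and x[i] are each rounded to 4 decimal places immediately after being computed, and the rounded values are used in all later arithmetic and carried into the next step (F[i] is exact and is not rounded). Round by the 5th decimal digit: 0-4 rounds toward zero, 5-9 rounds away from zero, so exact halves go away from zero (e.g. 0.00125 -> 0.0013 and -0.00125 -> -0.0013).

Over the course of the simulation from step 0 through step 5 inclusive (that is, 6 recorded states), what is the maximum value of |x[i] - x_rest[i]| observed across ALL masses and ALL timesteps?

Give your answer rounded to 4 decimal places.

Step 0: x=[7.0000 11.0000] v=[0.0000 0.0000]
Step 1: x=[6.7600 11.1600] v=[-1.2000 0.8000]
Step 2: x=[6.3312 11.4480] v=[-2.1440 1.4400]
Step 3: x=[5.8052 11.8067] v=[-2.6298 1.7933]
Step 4: x=[5.2949 12.1652] v=[-2.5513 1.7927]
Step 5: x=[4.9107 12.4541] v=[-1.9211 1.4446]
Max displacement = 1.0893

Answer: 1.0893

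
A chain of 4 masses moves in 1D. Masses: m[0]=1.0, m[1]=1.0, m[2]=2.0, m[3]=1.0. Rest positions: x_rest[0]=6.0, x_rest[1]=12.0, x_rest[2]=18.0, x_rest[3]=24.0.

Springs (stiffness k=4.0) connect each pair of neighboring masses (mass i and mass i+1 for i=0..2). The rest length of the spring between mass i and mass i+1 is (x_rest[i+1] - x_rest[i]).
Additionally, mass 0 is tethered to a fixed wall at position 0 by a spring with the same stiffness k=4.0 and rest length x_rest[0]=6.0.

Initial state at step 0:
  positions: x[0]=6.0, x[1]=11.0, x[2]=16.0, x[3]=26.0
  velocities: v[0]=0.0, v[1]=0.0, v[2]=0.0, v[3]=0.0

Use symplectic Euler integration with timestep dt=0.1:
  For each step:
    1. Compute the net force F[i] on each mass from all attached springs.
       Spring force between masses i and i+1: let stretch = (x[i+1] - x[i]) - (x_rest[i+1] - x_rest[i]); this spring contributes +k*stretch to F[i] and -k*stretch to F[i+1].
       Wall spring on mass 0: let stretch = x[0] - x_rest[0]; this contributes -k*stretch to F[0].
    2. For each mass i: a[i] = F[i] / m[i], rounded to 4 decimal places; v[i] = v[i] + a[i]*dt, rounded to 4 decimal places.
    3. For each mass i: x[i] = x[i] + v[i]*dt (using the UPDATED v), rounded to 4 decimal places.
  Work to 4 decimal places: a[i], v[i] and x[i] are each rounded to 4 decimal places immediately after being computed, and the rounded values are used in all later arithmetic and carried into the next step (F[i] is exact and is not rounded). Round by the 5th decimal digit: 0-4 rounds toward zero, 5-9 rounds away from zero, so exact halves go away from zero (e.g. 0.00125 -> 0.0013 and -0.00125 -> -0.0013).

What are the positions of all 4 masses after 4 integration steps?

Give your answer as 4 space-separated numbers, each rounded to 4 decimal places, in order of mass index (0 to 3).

Step 0: x=[6.0000 11.0000 16.0000 26.0000] v=[0.0000 0.0000 0.0000 0.0000]
Step 1: x=[5.9600 11.0000 16.1000 25.8400] v=[-0.4000 0.0000 1.0000 -1.6000]
Step 2: x=[5.8832 11.0024 16.2928 25.5304] v=[-0.7680 0.0240 1.9280 -3.0960]
Step 3: x=[5.7758 11.0117 16.5645 25.0913] v=[-1.0736 0.0925 2.7174 -4.3910]
Step 4: x=[5.6468 11.0336 16.8957 24.5511] v=[-1.2896 0.2193 3.3122 -5.4017]

Answer: 5.6468 11.0336 16.8957 24.5511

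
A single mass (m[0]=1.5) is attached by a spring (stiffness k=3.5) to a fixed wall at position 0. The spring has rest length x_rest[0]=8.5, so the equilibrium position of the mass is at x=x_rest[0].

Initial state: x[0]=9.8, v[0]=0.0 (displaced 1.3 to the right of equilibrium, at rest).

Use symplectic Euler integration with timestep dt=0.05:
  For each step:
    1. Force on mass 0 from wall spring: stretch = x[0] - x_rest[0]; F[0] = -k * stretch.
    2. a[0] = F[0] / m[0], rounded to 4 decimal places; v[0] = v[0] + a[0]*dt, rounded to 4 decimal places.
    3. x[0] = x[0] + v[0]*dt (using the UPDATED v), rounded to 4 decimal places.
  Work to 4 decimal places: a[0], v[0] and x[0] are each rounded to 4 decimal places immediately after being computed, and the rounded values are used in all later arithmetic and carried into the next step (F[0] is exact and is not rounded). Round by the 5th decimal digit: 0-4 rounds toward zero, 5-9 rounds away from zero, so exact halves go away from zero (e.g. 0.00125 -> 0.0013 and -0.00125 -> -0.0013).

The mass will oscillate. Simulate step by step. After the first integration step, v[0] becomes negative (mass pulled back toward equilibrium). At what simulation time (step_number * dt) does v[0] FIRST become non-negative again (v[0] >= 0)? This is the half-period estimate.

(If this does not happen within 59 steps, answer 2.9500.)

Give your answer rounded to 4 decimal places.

Answer: 2.1000

Derivation:
Step 0: x=[9.8000] v=[0.0000]
Step 1: x=[9.7924] v=[-0.1517]
Step 2: x=[9.7773] v=[-0.3025]
Step 3: x=[9.7547] v=[-0.4515]
Step 4: x=[9.7248] v=[-0.5979]
Step 5: x=[9.6878] v=[-0.7408]
Step 6: x=[9.6438] v=[-0.8794]
Step 7: x=[9.5932] v=[-1.0128]
Step 8: x=[9.5362] v=[-1.1403]
Step 9: x=[9.4731] v=[-1.2612]
Step 10: x=[9.4044] v=[-1.3747]
Step 11: x=[9.3304] v=[-1.4802]
Step 12: x=[9.2515] v=[-1.5771]
Step 13: x=[9.1683] v=[-1.6648]
Step 14: x=[9.0812] v=[-1.7428]
Step 15: x=[8.9907] v=[-1.8106]
Step 16: x=[8.8973] v=[-1.8679]
Step 17: x=[8.8016] v=[-1.9143]
Step 18: x=[8.7041] v=[-1.9495]
Step 19: x=[8.6054] v=[-1.9733]
Step 20: x=[8.5061] v=[-1.9856]
Step 21: x=[8.4068] v=[-1.9863]
Step 22: x=[8.3080] v=[-1.9754]
Step 23: x=[8.2104] v=[-1.9530]
Step 24: x=[8.1144] v=[-1.9192]
Step 25: x=[8.0207] v=[-1.8742]
Step 26: x=[7.9298] v=[-1.8183]
Step 27: x=[7.8422] v=[-1.7518]
Step 28: x=[7.7584] v=[-1.6751]
Step 29: x=[7.6790] v=[-1.5886]
Step 30: x=[7.6044] v=[-1.4928]
Step 31: x=[7.5350] v=[-1.3883]
Step 32: x=[7.4712] v=[-1.2757]
Step 33: x=[7.4134] v=[-1.1557]
Step 34: x=[7.3620] v=[-1.0289]
Step 35: x=[7.3172] v=[-0.8961]
Step 36: x=[7.2793] v=[-0.7581]
Step 37: x=[7.2485] v=[-0.6157]
Step 38: x=[7.2250] v=[-0.4697]
Step 39: x=[7.2090] v=[-0.3210]
Step 40: x=[7.2005] v=[-0.1704]
Step 41: x=[7.1996] v=[-0.0188]
Step 42: x=[7.2062] v=[0.1329]
First v>=0 after going negative at step 42, time=2.1000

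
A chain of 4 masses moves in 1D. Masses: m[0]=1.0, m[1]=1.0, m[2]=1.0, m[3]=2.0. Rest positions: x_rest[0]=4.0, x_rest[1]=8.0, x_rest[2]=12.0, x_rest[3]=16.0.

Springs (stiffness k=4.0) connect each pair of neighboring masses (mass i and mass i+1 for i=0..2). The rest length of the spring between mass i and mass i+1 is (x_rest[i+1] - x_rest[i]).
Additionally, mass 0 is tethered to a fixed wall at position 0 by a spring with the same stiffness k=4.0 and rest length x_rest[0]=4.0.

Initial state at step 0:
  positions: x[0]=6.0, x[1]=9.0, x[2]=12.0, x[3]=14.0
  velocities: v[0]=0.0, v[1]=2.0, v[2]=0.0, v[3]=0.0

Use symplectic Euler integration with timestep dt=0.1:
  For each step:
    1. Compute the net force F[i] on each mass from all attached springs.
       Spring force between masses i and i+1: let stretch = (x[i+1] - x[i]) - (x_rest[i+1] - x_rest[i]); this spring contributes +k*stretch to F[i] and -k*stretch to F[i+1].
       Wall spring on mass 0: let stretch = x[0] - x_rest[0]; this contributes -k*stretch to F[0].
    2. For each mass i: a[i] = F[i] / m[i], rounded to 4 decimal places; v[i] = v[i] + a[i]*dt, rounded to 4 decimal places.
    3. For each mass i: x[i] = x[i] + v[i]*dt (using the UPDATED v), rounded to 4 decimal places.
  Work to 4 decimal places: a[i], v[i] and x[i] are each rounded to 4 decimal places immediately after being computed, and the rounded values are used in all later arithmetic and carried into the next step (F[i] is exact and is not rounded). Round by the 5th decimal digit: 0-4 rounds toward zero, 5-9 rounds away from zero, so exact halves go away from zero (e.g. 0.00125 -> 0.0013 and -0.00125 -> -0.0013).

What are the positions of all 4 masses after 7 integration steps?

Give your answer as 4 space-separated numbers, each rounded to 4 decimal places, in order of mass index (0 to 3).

Answer: 3.9611 9.1148 11.6609 14.9596

Derivation:
Step 0: x=[6.0000 9.0000 12.0000 14.0000] v=[0.0000 2.0000 0.0000 0.0000]
Step 1: x=[5.8800 9.2000 11.9600 14.0400] v=[-1.2000 2.0000 -0.4000 0.4000]
Step 2: x=[5.6576 9.3776 11.8928 14.1184] v=[-2.2240 1.7760 -0.6720 0.7840]
Step 3: x=[5.3577 9.5070 11.8140 14.2323] v=[-2.9990 1.2941 -0.7878 1.1389]
Step 4: x=[5.0095 9.5627 11.7397 14.3778] v=[-3.4824 0.5572 -0.7433 1.4552]
Step 5: x=[4.6430 9.5234 11.6838 14.5506] v=[-3.6649 -0.3933 -0.5589 1.7276]
Step 6: x=[4.2860 9.3753 11.6562 14.7460] v=[-3.5699 -1.4813 -0.2763 1.9542]
Step 7: x=[3.9611 9.1148 11.6609 14.9596] v=[-3.2486 -2.6047 0.0473 2.1362]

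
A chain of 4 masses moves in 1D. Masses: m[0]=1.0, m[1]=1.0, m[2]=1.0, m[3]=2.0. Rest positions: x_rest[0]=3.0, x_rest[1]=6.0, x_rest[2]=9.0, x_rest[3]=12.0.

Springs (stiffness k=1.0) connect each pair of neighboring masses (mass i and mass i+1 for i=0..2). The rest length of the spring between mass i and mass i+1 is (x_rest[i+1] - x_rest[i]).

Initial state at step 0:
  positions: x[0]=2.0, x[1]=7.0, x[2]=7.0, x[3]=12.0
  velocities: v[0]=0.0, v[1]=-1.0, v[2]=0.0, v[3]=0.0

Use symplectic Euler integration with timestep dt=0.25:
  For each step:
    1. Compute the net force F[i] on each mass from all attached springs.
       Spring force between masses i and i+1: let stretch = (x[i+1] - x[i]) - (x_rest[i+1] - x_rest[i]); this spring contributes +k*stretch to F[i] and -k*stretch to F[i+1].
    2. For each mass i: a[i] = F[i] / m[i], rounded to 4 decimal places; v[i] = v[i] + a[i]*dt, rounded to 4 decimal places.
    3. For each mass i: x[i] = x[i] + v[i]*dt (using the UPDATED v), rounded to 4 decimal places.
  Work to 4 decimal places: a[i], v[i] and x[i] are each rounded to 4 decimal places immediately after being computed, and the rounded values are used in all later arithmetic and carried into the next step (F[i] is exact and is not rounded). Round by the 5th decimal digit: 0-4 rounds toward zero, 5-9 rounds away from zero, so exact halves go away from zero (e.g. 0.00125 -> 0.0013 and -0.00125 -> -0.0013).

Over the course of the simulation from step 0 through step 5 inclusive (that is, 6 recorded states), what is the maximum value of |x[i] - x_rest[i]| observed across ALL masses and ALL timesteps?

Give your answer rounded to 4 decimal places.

Answer: 2.4664

Derivation:
Step 0: x=[2.0000 7.0000 7.0000 12.0000] v=[0.0000 -1.0000 0.0000 0.0000]
Step 1: x=[2.1250 6.4375 7.3125 11.9375] v=[0.5000 -2.2500 1.2500 -0.2500]
Step 2: x=[2.3320 5.6602 7.8594 11.8242] v=[0.8281 -3.1094 2.1875 -0.4531]
Step 3: x=[2.5596 4.8123 8.5166 11.6808] v=[0.9102 -3.3917 2.6289 -0.5737]
Step 4: x=[2.7405 4.0551 9.1401 11.5323] v=[0.7234 -3.0288 2.4939 -0.5942]
Step 5: x=[2.8160 3.5336 9.5953 11.4028] v=[0.3021 -2.0862 1.8207 -0.5182]
Max displacement = 2.4664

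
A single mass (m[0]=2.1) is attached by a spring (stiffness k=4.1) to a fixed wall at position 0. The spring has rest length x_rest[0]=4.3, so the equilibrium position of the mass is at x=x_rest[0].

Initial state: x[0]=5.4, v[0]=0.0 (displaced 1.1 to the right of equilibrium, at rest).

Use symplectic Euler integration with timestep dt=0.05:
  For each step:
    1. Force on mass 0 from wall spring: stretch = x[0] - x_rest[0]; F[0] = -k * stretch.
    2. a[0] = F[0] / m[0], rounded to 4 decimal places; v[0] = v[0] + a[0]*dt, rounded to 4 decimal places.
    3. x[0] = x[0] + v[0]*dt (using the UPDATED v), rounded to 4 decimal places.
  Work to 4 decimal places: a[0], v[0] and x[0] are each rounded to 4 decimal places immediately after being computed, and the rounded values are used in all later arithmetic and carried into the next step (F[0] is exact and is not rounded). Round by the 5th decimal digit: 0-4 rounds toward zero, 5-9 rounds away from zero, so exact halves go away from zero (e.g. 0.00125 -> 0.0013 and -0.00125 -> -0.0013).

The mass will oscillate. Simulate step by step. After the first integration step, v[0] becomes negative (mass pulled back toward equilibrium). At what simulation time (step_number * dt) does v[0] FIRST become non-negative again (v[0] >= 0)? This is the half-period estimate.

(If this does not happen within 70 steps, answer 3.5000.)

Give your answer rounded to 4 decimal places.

Answer: 2.2500

Derivation:
Step 0: x=[5.4000] v=[0.0000]
Step 1: x=[5.3946] v=[-0.1074]
Step 2: x=[5.3839] v=[-0.2143]
Step 3: x=[5.3679] v=[-0.3201]
Step 4: x=[5.3467] v=[-0.4243]
Step 5: x=[5.3204] v=[-0.5265]
Step 6: x=[5.2891] v=[-0.6261]
Step 7: x=[5.2530] v=[-0.7227]
Step 8: x=[5.2122] v=[-0.8157]
Step 9: x=[5.1670] v=[-0.9048]
Step 10: x=[5.1175] v=[-0.9894]
Step 11: x=[5.0640] v=[-1.0692]
Step 12: x=[5.0068] v=[-1.1438]
Step 13: x=[4.9462] v=[-1.2128]
Step 14: x=[4.8824] v=[-1.2759]
Step 15: x=[4.8158] v=[-1.3328]
Step 16: x=[4.7466] v=[-1.3832]
Step 17: x=[4.6753] v=[-1.4268]
Step 18: x=[4.6021] v=[-1.4634]
Step 19: x=[4.5275] v=[-1.4929]
Step 20: x=[4.4517] v=[-1.5151]
Step 21: x=[4.3752] v=[-1.5299]
Step 22: x=[4.2983] v=[-1.5372]
Step 23: x=[4.2215] v=[-1.5370]
Step 24: x=[4.1450] v=[-1.5293]
Step 25: x=[4.0693] v=[-1.5142]
Step 26: x=[3.9947] v=[-1.4917]
Step 27: x=[3.9216] v=[-1.4619]
Step 28: x=[3.8504] v=[-1.4250]
Step 29: x=[3.7813] v=[-1.3811]
Step 30: x=[3.7148] v=[-1.3305]
Step 31: x=[3.6511] v=[-1.2734]
Step 32: x=[3.5906] v=[-1.2101]
Step 33: x=[3.5336] v=[-1.1409]
Step 34: x=[3.4803] v=[-1.0661]
Step 35: x=[3.4310] v=[-0.9861]
Step 36: x=[3.3859] v=[-0.9013]
Step 37: x=[3.3453] v=[-0.8121]
Step 38: x=[3.3094] v=[-0.7189]
Step 39: x=[3.2783] v=[-0.6222]
Step 40: x=[3.2522] v=[-0.5225]
Step 41: x=[3.2312] v=[-0.4202]
Step 42: x=[3.2154] v=[-0.3159]
Step 43: x=[3.2049] v=[-0.2100]
Step 44: x=[3.1997] v=[-0.1031]
Step 45: x=[3.1999] v=[0.0043]
First v>=0 after going negative at step 45, time=2.2500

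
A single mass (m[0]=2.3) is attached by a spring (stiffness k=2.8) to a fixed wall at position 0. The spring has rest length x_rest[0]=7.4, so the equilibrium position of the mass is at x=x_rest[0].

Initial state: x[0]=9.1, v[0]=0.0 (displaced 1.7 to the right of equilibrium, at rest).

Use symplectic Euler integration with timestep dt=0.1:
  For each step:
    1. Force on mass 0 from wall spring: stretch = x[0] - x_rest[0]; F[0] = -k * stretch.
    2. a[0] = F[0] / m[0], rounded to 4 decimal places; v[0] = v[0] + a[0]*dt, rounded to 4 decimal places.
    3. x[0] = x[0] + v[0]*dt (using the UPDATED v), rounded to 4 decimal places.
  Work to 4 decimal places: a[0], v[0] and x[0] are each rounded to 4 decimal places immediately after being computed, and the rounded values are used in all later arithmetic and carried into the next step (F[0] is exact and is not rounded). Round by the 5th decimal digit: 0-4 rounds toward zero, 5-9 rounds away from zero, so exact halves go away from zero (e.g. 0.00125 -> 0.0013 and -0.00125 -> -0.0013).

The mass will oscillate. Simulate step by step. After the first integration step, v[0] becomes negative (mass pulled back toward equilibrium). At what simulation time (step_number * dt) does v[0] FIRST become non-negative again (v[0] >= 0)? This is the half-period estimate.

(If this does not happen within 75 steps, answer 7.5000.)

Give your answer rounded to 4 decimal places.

Step 0: x=[9.1000] v=[0.0000]
Step 1: x=[9.0793] v=[-0.2070]
Step 2: x=[9.0382] v=[-0.4114]
Step 3: x=[8.9771] v=[-0.6108]
Step 4: x=[8.8968] v=[-0.8028]
Step 5: x=[8.7983] v=[-0.9850]
Step 6: x=[8.6828] v=[-1.1552]
Step 7: x=[8.5517] v=[-1.3114]
Step 8: x=[8.4065] v=[-1.4516]
Step 9: x=[8.2491] v=[-1.5741]
Step 10: x=[8.0814] v=[-1.6775]
Step 11: x=[7.9054] v=[-1.7605]
Step 12: x=[7.7232] v=[-1.8220]
Step 13: x=[7.5371] v=[-1.8614]
Step 14: x=[7.3493] v=[-1.8781]
Step 15: x=[7.1621] v=[-1.8719]
Step 16: x=[6.9778] v=[-1.8429]
Step 17: x=[6.7987] v=[-1.7915]
Step 18: x=[6.6269] v=[-1.7183]
Step 19: x=[6.4645] v=[-1.6242]
Step 20: x=[6.3135] v=[-1.5103]
Step 21: x=[6.1757] v=[-1.3780]
Step 22: x=[6.0528] v=[-1.2290]
Step 23: x=[5.9463] v=[-1.0650]
Step 24: x=[5.8575] v=[-0.8880]
Step 25: x=[5.7875] v=[-0.7002]
Step 26: x=[5.7371] v=[-0.5039]
Step 27: x=[5.7070] v=[-0.3015]
Step 28: x=[5.6975] v=[-0.0954]
Step 29: x=[5.7087] v=[0.1119]
First v>=0 after going negative at step 29, time=2.9000

Answer: 2.9000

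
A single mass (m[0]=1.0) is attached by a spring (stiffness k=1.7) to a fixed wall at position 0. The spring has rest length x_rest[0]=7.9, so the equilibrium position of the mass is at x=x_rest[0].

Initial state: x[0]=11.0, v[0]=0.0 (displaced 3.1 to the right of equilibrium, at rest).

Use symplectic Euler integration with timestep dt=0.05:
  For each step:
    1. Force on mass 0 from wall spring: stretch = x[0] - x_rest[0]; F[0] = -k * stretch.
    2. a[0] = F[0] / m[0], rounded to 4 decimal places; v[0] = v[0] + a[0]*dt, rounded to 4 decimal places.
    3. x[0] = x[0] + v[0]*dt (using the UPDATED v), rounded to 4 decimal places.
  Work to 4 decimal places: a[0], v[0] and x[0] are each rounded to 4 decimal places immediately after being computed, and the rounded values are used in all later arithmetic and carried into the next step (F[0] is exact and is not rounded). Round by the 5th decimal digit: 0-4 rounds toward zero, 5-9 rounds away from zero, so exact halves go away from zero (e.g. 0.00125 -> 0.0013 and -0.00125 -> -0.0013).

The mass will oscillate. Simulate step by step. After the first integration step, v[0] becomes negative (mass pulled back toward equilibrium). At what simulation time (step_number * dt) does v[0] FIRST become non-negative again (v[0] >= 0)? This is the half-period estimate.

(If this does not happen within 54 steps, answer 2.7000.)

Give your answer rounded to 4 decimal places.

Step 0: x=[11.0000] v=[0.0000]
Step 1: x=[10.9868] v=[-0.2635]
Step 2: x=[10.9605] v=[-0.5259]
Step 3: x=[10.9212] v=[-0.7860]
Step 4: x=[10.8691] v=[-1.0428]
Step 5: x=[10.8043] v=[-1.2952]
Step 6: x=[10.7272] v=[-1.5421]
Step 7: x=[10.6381] v=[-1.7824]
Step 8: x=[10.5373] v=[-2.0151]
Step 9: x=[10.4253] v=[-2.2393]
Step 10: x=[10.3026] v=[-2.4540]
Step 11: x=[10.1697] v=[-2.6582]
Step 12: x=[10.0271] v=[-2.8511]
Step 13: x=[9.8755] v=[-3.0319]
Step 14: x=[9.7155] v=[-3.1998]
Step 15: x=[9.5478] v=[-3.3541]
Step 16: x=[9.3731] v=[-3.4942]
Step 17: x=[9.1921] v=[-3.6194]
Step 18: x=[9.0056] v=[-3.7292]
Step 19: x=[8.8144] v=[-3.8232]
Step 20: x=[8.6194] v=[-3.9009]
Step 21: x=[8.4213] v=[-3.9621]
Step 22: x=[8.2210] v=[-4.0064]
Step 23: x=[8.0193] v=[-4.0337]
Step 24: x=[7.8171] v=[-4.0438]
Step 25: x=[7.6153] v=[-4.0368]
Step 26: x=[7.4147] v=[-4.0126]
Step 27: x=[7.2161] v=[-3.9714]
Step 28: x=[7.0204] v=[-3.9133]
Step 29: x=[6.8285] v=[-3.8385]
Step 30: x=[6.6411] v=[-3.7474]
Step 31: x=[6.4591] v=[-3.6404]
Step 32: x=[6.2832] v=[-3.5179]
Step 33: x=[6.1142] v=[-3.3805]
Step 34: x=[5.9528] v=[-3.2287]
Step 35: x=[5.7996] v=[-3.0632]
Step 36: x=[5.6554] v=[-2.8847]
Step 37: x=[5.5207] v=[-2.6939]
Step 38: x=[5.3961] v=[-2.4917]
Step 39: x=[5.2822] v=[-2.2789]
Step 40: x=[5.1794] v=[-2.0564]
Step 41: x=[5.0881] v=[-1.8252]
Step 42: x=[5.0088] v=[-1.5862]
Step 43: x=[4.9418] v=[-1.3405]
Step 44: x=[4.8873] v=[-1.0891]
Step 45: x=[4.8457] v=[-0.8330]
Step 46: x=[4.8170] v=[-0.5734]
Step 47: x=[4.8014] v=[-0.3113]
Step 48: x=[4.7990] v=[-0.0479]
Step 49: x=[4.8098] v=[0.2157]
First v>=0 after going negative at step 49, time=2.4500

Answer: 2.4500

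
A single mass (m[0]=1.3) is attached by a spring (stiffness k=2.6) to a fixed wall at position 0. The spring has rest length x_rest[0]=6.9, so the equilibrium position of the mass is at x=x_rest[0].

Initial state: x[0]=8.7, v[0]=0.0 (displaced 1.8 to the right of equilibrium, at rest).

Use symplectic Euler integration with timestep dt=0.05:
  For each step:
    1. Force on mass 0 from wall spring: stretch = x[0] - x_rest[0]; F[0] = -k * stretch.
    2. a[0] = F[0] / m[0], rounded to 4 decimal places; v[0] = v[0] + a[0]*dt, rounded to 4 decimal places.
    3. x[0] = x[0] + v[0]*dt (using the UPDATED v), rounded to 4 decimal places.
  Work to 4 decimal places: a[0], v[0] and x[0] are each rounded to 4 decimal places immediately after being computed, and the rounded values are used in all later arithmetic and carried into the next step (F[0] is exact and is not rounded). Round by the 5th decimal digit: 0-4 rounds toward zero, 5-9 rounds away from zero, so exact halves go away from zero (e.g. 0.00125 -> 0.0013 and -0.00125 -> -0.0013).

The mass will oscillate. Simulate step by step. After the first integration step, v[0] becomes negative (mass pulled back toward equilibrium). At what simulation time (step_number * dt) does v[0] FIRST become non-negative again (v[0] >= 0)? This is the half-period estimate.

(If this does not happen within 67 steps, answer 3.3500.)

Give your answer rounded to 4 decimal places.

Step 0: x=[8.7000] v=[0.0000]
Step 1: x=[8.6910] v=[-0.1800]
Step 2: x=[8.6730] v=[-0.3591]
Step 3: x=[8.6462] v=[-0.5364]
Step 4: x=[8.6107] v=[-0.7110]
Step 5: x=[8.5666] v=[-0.8821]
Step 6: x=[8.5142] v=[-1.0488]
Step 7: x=[8.4537] v=[-1.2102]
Step 8: x=[8.3854] v=[-1.3656]
Step 9: x=[8.3097] v=[-1.5141]
Step 10: x=[8.2269] v=[-1.6551]
Step 11: x=[8.1375] v=[-1.7878]
Step 12: x=[8.0419] v=[-1.9116]
Step 13: x=[7.9406] v=[-2.0258]
Step 14: x=[7.8341] v=[-2.1299]
Step 15: x=[7.7229] v=[-2.2233]
Step 16: x=[7.6076] v=[-2.3056]
Step 17: x=[7.4888] v=[-2.3764]
Step 18: x=[7.3670] v=[-2.4353]
Step 19: x=[7.2429] v=[-2.4820]
Step 20: x=[7.1171] v=[-2.5163]
Step 21: x=[6.9902] v=[-2.5380]
Step 22: x=[6.8629] v=[-2.5470]
Step 23: x=[6.7357] v=[-2.5433]
Step 24: x=[6.6094] v=[-2.5269]
Step 25: x=[6.4845] v=[-2.4978]
Step 26: x=[6.3617] v=[-2.4563]
Step 27: x=[6.2416] v=[-2.4025]
Step 28: x=[6.1248] v=[-2.3367]
Step 29: x=[6.0118] v=[-2.2592]
Step 30: x=[5.9033] v=[-2.1704]
Step 31: x=[5.7998] v=[-2.0707]
Step 32: x=[5.7018] v=[-1.9607]
Step 33: x=[5.6098] v=[-1.8409]
Step 34: x=[5.5242] v=[-1.7119]
Step 35: x=[5.4455] v=[-1.5743]
Step 36: x=[5.3741] v=[-1.4289]
Step 37: x=[5.3103] v=[-1.2763]
Step 38: x=[5.2544] v=[-1.1173]
Step 39: x=[5.2068] v=[-0.9527]
Step 40: x=[5.1676] v=[-0.7834]
Step 41: x=[5.1371] v=[-0.6102]
Step 42: x=[5.1154] v=[-0.4339]
Step 43: x=[5.1026] v=[-0.2554]
Step 44: x=[5.0988] v=[-0.0757]
Step 45: x=[5.1040] v=[0.1044]
First v>=0 after going negative at step 45, time=2.2500

Answer: 2.2500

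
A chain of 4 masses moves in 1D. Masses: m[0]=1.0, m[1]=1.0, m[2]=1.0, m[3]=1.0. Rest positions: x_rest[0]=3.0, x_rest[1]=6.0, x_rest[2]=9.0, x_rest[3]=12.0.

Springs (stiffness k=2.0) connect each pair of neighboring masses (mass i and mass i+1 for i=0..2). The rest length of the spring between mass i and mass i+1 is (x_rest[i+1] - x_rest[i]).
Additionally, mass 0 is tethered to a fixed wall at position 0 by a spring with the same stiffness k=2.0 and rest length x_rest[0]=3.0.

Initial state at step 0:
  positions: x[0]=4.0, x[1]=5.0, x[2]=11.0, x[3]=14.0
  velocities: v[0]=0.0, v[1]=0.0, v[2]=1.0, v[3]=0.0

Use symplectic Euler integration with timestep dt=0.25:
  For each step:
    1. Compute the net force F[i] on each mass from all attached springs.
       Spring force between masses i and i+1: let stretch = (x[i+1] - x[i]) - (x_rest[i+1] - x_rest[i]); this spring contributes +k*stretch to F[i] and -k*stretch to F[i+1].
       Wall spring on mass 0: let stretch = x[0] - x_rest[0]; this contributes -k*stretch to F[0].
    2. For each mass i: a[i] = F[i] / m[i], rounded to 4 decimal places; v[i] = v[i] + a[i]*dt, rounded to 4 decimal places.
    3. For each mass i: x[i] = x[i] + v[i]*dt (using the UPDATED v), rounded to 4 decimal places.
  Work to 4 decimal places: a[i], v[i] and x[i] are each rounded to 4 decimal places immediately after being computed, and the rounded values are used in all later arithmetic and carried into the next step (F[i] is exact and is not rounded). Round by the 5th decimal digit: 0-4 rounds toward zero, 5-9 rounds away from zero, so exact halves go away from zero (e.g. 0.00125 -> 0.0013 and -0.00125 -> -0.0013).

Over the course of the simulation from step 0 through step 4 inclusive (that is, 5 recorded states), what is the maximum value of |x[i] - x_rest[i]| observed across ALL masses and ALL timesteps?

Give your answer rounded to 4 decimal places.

Step 0: x=[4.0000 5.0000 11.0000 14.0000] v=[0.0000 0.0000 1.0000 0.0000]
Step 1: x=[3.6250 5.6250 10.8750 14.0000] v=[-1.5000 2.5000 -0.5000 0.0000]
Step 2: x=[3.0469 6.6563 10.4844 13.9844] v=[-2.3125 4.1250 -1.5625 -0.0625]
Step 3: x=[2.5391 7.7149 10.0528 13.9063] v=[-2.0313 4.2344 -1.7266 -0.3125]
Step 4: x=[2.3609 8.4188 9.8106 13.7215] v=[-0.7130 2.8155 -0.9688 -0.7393]
Max displacement = 2.4188

Answer: 2.4188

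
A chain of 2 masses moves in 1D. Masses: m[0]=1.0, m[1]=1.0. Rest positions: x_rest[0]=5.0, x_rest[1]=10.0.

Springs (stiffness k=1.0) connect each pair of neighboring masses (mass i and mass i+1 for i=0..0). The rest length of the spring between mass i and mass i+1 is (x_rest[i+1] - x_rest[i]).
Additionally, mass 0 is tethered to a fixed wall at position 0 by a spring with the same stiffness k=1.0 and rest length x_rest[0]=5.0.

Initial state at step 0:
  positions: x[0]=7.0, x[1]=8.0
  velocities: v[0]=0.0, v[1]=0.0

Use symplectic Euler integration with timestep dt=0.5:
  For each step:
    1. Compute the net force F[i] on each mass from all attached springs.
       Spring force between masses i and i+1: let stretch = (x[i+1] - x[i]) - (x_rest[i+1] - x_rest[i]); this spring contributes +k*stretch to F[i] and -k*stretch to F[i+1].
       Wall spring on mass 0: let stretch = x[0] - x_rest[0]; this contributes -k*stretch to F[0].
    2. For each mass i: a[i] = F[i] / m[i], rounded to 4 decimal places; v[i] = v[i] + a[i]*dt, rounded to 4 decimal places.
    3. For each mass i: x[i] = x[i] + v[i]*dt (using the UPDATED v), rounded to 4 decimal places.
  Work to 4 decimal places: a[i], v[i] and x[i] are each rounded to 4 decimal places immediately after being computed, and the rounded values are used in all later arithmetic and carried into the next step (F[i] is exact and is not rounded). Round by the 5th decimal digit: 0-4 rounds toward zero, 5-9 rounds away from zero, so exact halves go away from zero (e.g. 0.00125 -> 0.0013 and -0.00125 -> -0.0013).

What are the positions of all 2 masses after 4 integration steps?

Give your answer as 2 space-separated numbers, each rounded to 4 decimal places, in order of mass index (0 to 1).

Answer: 2.8360 11.2032

Derivation:
Step 0: x=[7.0000 8.0000] v=[0.0000 0.0000]
Step 1: x=[5.5000 9.0000] v=[-3.0000 2.0000]
Step 2: x=[3.5000 10.3750] v=[-4.0000 2.7500]
Step 3: x=[2.3438 11.2813] v=[-2.3125 1.8125]
Step 4: x=[2.8360 11.2032] v=[0.9844 -0.1563]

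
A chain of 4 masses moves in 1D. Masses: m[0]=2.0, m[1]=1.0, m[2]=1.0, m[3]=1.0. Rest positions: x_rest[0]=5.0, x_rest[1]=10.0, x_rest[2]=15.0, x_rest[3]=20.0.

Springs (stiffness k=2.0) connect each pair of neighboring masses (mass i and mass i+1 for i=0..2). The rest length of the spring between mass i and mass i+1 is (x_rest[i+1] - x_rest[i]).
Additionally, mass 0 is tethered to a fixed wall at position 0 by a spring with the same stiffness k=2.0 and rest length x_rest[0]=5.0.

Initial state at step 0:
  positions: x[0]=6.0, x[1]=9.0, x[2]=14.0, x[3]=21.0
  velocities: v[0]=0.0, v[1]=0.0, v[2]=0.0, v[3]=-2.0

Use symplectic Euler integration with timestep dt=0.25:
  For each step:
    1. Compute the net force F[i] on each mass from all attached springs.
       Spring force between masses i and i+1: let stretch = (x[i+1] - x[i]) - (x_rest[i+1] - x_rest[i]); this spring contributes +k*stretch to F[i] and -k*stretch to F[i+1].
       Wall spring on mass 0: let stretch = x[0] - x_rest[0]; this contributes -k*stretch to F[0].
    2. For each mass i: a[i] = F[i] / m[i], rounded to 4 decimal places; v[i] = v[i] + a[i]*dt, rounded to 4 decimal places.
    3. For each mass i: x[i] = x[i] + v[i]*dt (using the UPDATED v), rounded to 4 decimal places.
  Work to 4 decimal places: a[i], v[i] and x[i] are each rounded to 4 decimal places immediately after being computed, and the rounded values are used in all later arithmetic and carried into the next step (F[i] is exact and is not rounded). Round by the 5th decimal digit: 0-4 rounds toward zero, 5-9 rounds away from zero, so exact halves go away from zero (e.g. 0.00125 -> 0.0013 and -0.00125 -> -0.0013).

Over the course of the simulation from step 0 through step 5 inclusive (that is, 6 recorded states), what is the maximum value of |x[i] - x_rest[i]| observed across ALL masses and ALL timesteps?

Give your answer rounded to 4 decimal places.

Answer: 2.5056

Derivation:
Step 0: x=[6.0000 9.0000 14.0000 21.0000] v=[0.0000 0.0000 0.0000 -2.0000]
Step 1: x=[5.8125 9.2500 14.2500 20.2500] v=[-0.7500 1.0000 1.0000 -3.0000]
Step 2: x=[5.4766 9.6953 14.6250 19.3750] v=[-1.3438 1.7813 1.5000 -3.5000]
Step 3: x=[5.0620 10.2295 14.9776 18.5313] v=[-1.6583 2.1368 1.4102 -3.3750]
Step 4: x=[4.6540 10.7113 15.1809 17.8683] v=[-1.6319 1.9271 0.8130 -2.6519]
Step 5: x=[4.3337 10.9946 15.1614 17.4944] v=[-1.2811 1.1333 -0.0781 -1.4956]
Max displacement = 2.5056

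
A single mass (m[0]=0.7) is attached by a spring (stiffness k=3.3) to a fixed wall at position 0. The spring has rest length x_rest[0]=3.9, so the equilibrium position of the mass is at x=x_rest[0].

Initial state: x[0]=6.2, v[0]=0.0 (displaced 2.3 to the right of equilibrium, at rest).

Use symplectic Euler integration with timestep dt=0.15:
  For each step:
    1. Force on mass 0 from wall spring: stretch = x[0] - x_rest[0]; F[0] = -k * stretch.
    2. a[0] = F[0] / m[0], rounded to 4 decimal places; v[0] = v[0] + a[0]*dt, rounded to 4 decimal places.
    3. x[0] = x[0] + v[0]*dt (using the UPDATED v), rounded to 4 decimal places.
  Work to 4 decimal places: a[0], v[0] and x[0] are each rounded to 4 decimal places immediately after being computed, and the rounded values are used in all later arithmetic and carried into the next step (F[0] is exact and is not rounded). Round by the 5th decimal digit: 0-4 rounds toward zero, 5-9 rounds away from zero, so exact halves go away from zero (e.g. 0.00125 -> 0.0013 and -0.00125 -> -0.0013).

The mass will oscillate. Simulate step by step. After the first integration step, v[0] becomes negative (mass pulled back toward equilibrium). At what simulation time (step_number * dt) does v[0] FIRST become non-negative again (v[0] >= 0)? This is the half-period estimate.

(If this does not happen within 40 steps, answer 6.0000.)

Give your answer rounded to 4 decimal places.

Answer: 1.5000

Derivation:
Step 0: x=[6.2000] v=[0.0000]
Step 1: x=[5.9560] v=[-1.6264]
Step 2: x=[5.4940] v=[-3.0803]
Step 3: x=[4.8629] v=[-4.2075]
Step 4: x=[4.1296] v=[-4.8884]
Step 5: x=[3.3720] v=[-5.0508]
Step 6: x=[2.6704] v=[-4.6774]
Step 7: x=[2.0992] v=[-3.8079]
Step 8: x=[1.7190] v=[-2.5345]
Step 9: x=[1.5702] v=[-0.9922]
Step 10: x=[1.6685] v=[0.6553]
First v>=0 after going negative at step 10, time=1.5000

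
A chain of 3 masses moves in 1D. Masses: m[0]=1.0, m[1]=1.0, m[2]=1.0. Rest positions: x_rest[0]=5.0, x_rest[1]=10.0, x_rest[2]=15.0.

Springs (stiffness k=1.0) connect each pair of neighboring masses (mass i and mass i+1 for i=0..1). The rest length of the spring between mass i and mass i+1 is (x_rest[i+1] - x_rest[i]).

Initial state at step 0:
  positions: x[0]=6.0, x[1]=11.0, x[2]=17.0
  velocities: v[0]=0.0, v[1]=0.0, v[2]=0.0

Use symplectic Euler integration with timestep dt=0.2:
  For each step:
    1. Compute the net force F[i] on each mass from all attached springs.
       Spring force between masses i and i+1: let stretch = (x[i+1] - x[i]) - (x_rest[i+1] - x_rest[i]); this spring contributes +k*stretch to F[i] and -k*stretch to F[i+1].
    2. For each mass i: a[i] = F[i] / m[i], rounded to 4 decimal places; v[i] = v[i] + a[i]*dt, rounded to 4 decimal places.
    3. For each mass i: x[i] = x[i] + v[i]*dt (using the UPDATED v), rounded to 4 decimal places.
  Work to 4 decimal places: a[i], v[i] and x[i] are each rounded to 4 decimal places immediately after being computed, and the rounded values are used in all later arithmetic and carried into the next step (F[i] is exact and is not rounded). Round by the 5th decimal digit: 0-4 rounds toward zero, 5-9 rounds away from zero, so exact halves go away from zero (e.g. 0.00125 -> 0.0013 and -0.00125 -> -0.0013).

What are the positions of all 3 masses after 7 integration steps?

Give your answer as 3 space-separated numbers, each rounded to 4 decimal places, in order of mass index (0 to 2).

Step 0: x=[6.0000 11.0000 17.0000] v=[0.0000 0.0000 0.0000]
Step 1: x=[6.0000 11.0400 16.9600] v=[0.0000 0.2000 -0.2000]
Step 2: x=[6.0016 11.1152 16.8832] v=[0.0080 0.3760 -0.3840]
Step 3: x=[6.0077 11.2166 16.7757] v=[0.0307 0.5069 -0.5376]
Step 4: x=[6.0222 11.3320 16.6458] v=[0.0725 0.5769 -0.6494]
Step 5: x=[6.0491 11.4475 16.5034] v=[0.1345 0.5777 -0.7122]
Step 6: x=[6.0919 11.5493 16.3587] v=[0.2142 0.5092 -0.7234]
Step 7: x=[6.1530 11.6252 16.2216] v=[0.3057 0.3796 -0.6853]

Answer: 6.1530 11.6252 16.2216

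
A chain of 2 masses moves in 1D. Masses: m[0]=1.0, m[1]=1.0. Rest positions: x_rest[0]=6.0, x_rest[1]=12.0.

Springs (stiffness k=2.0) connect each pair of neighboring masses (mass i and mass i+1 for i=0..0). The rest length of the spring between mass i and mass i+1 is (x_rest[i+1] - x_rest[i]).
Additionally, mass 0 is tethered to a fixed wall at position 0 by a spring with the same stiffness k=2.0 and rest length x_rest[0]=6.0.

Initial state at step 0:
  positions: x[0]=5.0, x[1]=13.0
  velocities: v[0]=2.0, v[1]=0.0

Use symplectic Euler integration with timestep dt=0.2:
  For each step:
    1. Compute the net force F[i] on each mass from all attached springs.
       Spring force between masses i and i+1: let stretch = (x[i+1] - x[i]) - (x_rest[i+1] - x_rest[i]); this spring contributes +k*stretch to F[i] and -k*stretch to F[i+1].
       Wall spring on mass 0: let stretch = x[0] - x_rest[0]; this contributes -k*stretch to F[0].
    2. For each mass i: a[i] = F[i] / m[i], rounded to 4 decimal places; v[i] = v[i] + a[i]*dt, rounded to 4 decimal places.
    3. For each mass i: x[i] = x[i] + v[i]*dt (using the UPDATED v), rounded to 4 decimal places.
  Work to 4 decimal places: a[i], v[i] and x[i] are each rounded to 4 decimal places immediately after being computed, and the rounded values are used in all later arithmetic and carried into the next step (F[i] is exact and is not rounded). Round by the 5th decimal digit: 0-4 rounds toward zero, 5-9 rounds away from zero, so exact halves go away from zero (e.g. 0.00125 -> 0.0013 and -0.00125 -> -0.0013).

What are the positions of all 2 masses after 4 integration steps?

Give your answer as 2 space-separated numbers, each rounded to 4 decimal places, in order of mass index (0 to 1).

Answer: 7.7392 12.1104

Derivation:
Step 0: x=[5.0000 13.0000] v=[2.0000 0.0000]
Step 1: x=[5.6400 12.8400] v=[3.2000 -0.8000]
Step 2: x=[6.4048 12.5840] v=[3.8240 -1.2800]
Step 3: x=[7.1516 12.3137] v=[3.7338 -1.3517]
Step 4: x=[7.7392 12.1104] v=[2.9380 -1.0165]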